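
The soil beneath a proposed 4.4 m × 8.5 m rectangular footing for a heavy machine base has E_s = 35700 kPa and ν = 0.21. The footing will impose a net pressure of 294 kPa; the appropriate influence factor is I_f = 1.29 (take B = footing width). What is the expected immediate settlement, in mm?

S_e ≈ 44.7 mm

Immediate (elastic) settlement: S_e = q·B·(1−ν²)/E_s · I_f.
S_e = 294 × 4.4 × (1 − 0.21²) / 35700 × 1.29
    = 294 × 4.4 × 0.9559 / 35700 × 1.29
    = 0.04468 m = 44.68 mm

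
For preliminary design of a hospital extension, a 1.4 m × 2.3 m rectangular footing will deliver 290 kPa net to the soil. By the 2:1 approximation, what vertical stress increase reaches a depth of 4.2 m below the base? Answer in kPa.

By the 2:1 method the load spreads at 1 horizontal : 2 vertical, so at depth z the loaded area has grown by z in each plan dimension:
Δσ = qBL/((B+z)(L+z)) = 290×1.4×2.3/((1.4+4.2)(2.3+4.2)) = 25.654 kPa

Δσ_z ≈ 25.7 kPa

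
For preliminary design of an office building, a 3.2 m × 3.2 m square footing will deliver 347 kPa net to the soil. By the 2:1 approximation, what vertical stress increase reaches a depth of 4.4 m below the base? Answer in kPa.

By the 2:1 method the load spreads at 1 horizontal : 2 vertical, so at depth z the loaded area has grown by z in each plan dimension:
Δσ = qBL/((B+z)(L+z)) = 347×3.2×3.2/((3.2+4.4)(3.2+4.4)) = 61.518 kPa

Δσ_z ≈ 61.5 kPa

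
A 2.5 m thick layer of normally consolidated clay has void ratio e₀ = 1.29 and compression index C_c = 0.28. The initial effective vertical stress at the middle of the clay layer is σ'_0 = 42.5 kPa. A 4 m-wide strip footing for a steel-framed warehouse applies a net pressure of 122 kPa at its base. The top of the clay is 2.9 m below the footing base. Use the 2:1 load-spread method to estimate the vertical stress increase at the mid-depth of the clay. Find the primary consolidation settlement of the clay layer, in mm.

Mid-depth of clay below the footing base: z = 2.9 + 2.5/2 = 4.15 m.
Stress increase at mid-clay by the 2:1 spreading method:
Δσ = qB/(B+z) = 122×4/(4+4.15) = 59.877 kPa
Final effective stress: σ'_f = σ'_0 + Δσ = 42.5 + 59.877 = 102.38 kPa.
Normally consolidated clay, so the full stress increment lies on the virgin compression line:
S_c = C_c·H/(1+e₀)·log₁₀(σ'_f/σ'_0) = 0.28×2.5/(1+1.29)×log₁₀(102.38/42.5)
    = 0.30568 × 0.38183 = 0.1167 m

S_c ≈ 117 mm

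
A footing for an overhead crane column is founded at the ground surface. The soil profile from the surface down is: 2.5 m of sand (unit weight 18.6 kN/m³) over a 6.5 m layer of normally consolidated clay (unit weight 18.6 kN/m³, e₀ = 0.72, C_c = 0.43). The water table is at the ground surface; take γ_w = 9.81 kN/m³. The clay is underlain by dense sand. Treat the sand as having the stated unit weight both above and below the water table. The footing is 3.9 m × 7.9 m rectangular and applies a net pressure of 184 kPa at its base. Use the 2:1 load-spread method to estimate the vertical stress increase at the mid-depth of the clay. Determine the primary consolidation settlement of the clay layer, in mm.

S_c ≈ 435 mm

Mid-depth of clay below the ground surface: z = 2.5 + 6.5/2 = 5.75 m.
Total vertical stress at mid-clay: σ_v = 18.6×2.5 + 18.6×3.25 = 106.95 kPa.
Pore pressure: u = 9.81×(5.75 − 0) = 56.408 kPa.
Initial effective stress: σ'_0 = σ_v − u = 106.95 − 56.408 = 50.542 kPa.
Stress increase at mid-clay by the 2:1 spreading method:
Δσ = qBL/((B+z)(L+z)) = 184×3.9×7.9/((3.9+5.75)(7.9+5.75)) = 43.038 kPa
Final effective stress: σ'_f = σ'_0 + Δσ = 50.542 + 43.038 = 93.58 kPa.
Normally consolidated clay, so the full stress increment lies on the virgin compression line:
S_c = C_c·H/(1+e₀)·log₁₀(σ'_f/σ'_0) = 0.43×6.5/(1+0.72)×log₁₀(93.58/50.542)
    = 1.625 × 0.26753 = 0.4347 m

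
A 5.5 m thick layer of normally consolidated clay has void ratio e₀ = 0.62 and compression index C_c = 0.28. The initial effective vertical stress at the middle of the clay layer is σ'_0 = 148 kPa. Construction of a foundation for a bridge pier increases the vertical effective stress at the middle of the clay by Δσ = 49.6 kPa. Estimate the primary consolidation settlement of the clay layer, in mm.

S_c ≈ 119 mm

Final effective stress: σ'_f = σ'_0 + Δσ = 148 + 49.6 = 197.6 kPa.
Normally consolidated clay, so the full stress increment lies on the virgin compression line:
S_c = C_c·H/(1+e₀)·log₁₀(σ'_f/σ'_0) = 0.28×5.5/(1+0.62)×log₁₀(197.6/148)
    = 0.95062 × 0.12553 = 0.1193 m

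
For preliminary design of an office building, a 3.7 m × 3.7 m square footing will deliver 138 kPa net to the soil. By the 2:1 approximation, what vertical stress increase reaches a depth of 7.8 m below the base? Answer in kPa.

Δσ_z ≈ 14.3 kPa

By the 2:1 method the load spreads at 1 horizontal : 2 vertical, so at depth z the loaded area has grown by z in each plan dimension:
Δσ = qBL/((B+z)(L+z)) = 138×3.7×3.7/((3.7+7.8)(3.7+7.8)) = 14.285 kPa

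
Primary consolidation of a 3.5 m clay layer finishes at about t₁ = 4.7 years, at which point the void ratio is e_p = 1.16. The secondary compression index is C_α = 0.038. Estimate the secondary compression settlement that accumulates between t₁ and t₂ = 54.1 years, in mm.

S_s ≈ 65.3 mm

Secondary compression: S_s = C_α·H/(1+e_p)·log₁₀(t₂/t₁)
S_s = 0.038×3.5/(1+1.16)×log₁₀(54.1/4.7)
    = 0.06157 × 1.061 = 0.06534 m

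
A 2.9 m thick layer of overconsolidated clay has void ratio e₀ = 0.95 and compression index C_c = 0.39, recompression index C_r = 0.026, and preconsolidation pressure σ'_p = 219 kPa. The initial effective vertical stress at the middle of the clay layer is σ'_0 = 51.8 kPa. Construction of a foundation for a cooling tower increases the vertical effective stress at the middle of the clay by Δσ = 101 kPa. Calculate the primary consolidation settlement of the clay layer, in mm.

Final effective stress: σ'_f = 51.8 + 101 = 152.8 kPa.
σ'_f = 152.8 ≤ σ'_p = 219 kPa, so the clay remains overconsolidated and only the recompression index applies:
S_c = C_r·H/(1+e₀)·log₁₀(σ'_f/σ'_0) = 0.026×2.9/1.95×log₁₀(152.8/51.8)
    = 0.038667 × 0.46979 = 0.01817 m

S_c ≈ 18.2 mm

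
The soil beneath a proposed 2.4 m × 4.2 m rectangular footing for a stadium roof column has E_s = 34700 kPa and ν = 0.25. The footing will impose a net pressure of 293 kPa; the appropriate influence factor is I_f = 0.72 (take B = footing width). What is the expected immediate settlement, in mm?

Immediate (elastic) settlement: S_e = q·B·(1−ν²)/E_s · I_f.
S_e = 293 × 2.4 × (1 − 0.25²) / 34700 × 0.72
    = 293 × 2.4 × 0.9375 / 34700 × 0.72
    = 0.01368 m = 13.68 mm

S_e ≈ 13.7 mm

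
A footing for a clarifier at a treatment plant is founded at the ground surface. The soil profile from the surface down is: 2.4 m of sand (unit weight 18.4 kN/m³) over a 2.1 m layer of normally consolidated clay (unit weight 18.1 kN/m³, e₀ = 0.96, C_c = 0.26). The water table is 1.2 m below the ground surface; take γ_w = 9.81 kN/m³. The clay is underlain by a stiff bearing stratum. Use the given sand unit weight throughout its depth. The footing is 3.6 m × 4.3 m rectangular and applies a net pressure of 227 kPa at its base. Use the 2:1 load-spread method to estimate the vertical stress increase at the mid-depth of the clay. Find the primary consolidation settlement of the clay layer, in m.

Mid-depth of clay below the ground surface: z = 2.4 + 2.1/2 = 3.45 m.
Total vertical stress at mid-clay: σ_v = 18.4×2.4 + 18.1×1.05 = 63.165 kPa.
Pore pressure: u = 9.81×(3.45 − 1.2) = 22.073 kPa.
Initial effective stress: σ'_0 = σ_v − u = 63.165 − 22.073 = 41.092 kPa.
Stress increase at mid-clay by the 2:1 spreading method:
Δσ = qBL/((B+z)(L+z)) = 227×3.6×4.3/((3.6+3.45)(4.3+3.45)) = 64.314 kPa
Final effective stress: σ'_f = σ'_0 + Δσ = 41.092 + 64.314 = 105.41 kPa.
Normally consolidated clay, so the full stress increment lies on the virgin compression line:
S_c = C_c·H/(1+e₀)·log₁₀(σ'_f/σ'_0) = 0.26×2.1/(1+0.96)×log₁₀(105.41/41.092)
    = 0.27857 × 0.40912 = 0.114 m

S_c ≈ 0.114 m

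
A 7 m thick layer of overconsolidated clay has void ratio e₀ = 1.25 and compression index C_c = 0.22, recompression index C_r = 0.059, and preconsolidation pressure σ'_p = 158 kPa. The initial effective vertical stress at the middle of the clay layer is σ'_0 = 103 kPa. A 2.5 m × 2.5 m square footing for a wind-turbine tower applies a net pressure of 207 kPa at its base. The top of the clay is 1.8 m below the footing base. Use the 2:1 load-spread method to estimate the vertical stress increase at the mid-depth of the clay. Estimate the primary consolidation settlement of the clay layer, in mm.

S_c ≈ 15 mm

Mid-depth of clay below the footing base: z = 1.8 + 7/2 = 5.3 m.
Stress increase at mid-clay by the 2:1 spreading method:
Δσ = qBL/((B+z)(L+z)) = 207×2.5×2.5/((2.5+5.3)(2.5+5.3)) = 21.265 kPa
Final effective stress: σ'_f = 103 + 21.265 = 124.27 kPa.
σ'_f = 124.27 ≤ σ'_p = 158 kPa, so the clay remains overconsolidated and only the recompression index applies:
S_c = C_r·H/(1+e₀)·log₁₀(σ'_f/σ'_0) = 0.059×7/2.25×log₁₀(124.27/103)
    = 0.18355 × 0.081529 = 0.01497 m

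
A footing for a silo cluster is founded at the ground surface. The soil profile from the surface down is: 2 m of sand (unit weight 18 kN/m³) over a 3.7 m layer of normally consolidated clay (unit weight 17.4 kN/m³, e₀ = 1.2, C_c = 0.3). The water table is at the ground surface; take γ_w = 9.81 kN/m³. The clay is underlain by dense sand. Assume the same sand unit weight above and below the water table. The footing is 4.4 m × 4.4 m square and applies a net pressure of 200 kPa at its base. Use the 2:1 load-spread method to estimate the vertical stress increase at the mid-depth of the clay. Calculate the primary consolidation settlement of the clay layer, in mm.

S_c ≈ 231 mm

Mid-depth of clay below the ground surface: z = 2 + 3.7/2 = 3.85 m.
Total vertical stress at mid-clay: σ_v = 18×2 + 17.4×1.85 = 68.19 kPa.
Pore pressure: u = 9.81×(3.85 − 0) = 37.769 kPa.
Initial effective stress: σ'_0 = σ_v − u = 68.19 − 37.769 = 30.421 kPa.
Stress increase at mid-clay by the 2:1 spreading method:
Δσ = qBL/((B+z)(L+z)) = 200×4.4×4.4/((4.4+3.85)(4.4+3.85)) = 56.889 kPa
Final effective stress: σ'_f = σ'_0 + Δσ = 30.421 + 56.889 = 87.31 kPa.
Normally consolidated clay, so the full stress increment lies on the virgin compression line:
S_c = C_c·H/(1+e₀)·log₁₀(σ'_f/σ'_0) = 0.3×3.7/(1+1.2)×log₁₀(87.31/30.421)
    = 0.50455 × 0.45789 = 0.231 m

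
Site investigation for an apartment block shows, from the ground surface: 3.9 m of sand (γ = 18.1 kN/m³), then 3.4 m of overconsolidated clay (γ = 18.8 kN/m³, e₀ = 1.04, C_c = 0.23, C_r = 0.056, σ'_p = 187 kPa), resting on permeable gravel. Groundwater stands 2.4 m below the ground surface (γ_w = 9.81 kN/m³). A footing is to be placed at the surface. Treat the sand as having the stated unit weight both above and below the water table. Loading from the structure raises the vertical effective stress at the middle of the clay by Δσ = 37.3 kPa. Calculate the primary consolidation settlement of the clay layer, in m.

Mid-depth of clay below the ground surface: z = 3.9 + 3.4/2 = 5.6 m.
Total vertical stress at mid-clay: σ_v = 18.1×3.9 + 18.8×1.7 = 102.55 kPa.
Pore pressure: u = 9.81×(5.6 − 2.4) = 31.392 kPa.
Initial effective stress: σ'_0 = σ_v − u = 102.55 − 31.392 = 71.158 kPa.
Final effective stress: σ'_f = 71.158 + 37.3 = 108.46 kPa.
σ'_f = 108.46 ≤ σ'_p = 187 kPa, so the clay remains overconsolidated and only the recompression index applies:
S_c = C_r·H/(1+e₀)·log₁₀(σ'_f/σ'_0) = 0.056×3.4/2.04×log₁₀(108.46/71.158)
    = 0.093335 × 0.18305 = 0.01709 m

S_c ≈ 0.0171 m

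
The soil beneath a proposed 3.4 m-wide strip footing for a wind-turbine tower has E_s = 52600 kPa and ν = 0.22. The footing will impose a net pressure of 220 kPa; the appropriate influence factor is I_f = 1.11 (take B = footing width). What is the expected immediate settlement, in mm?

Immediate (elastic) settlement: S_e = q·B·(1−ν²)/E_s · I_f.
S_e = 220 × 3.4 × (1 − 0.22²) / 52600 × 1.11
    = 220 × 3.4 × 0.9516 / 52600 × 1.11
    = 0.01502 m = 15.02 mm

S_e ≈ 15 mm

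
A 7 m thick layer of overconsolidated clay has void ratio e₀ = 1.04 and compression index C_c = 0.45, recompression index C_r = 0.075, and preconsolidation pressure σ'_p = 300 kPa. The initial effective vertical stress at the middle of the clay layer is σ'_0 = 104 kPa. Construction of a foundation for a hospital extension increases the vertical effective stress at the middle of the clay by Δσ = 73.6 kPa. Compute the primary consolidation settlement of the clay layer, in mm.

Final effective stress: σ'_f = 104 + 73.6 = 177.6 kPa.
σ'_f = 177.6 ≤ σ'_p = 300 kPa, so the clay remains overconsolidated and only the recompression index applies:
S_c = C_r·H/(1+e₀)·log₁₀(σ'_f/σ'_0) = 0.075×7/2.04×log₁₀(177.6/104)
    = 0.25736 × 0.23241 = 0.05981 m

S_c ≈ 59.8 mm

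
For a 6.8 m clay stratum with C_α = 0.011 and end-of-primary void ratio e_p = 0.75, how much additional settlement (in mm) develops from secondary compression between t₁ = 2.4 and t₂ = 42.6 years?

Secondary compression: S_s = C_α·H/(1+e_p)·log₁₀(t₂/t₁)
S_s = 0.011×6.8/(1+0.75)×log₁₀(42.6/2.4)
    = 0.04274 × 1.249 = 0.05339 m

S_s ≈ 53.4 mm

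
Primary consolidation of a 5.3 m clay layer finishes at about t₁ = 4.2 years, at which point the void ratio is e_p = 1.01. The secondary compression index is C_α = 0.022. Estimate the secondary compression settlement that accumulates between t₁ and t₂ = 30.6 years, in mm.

Secondary compression: S_s = C_α·H/(1+e_p)·log₁₀(t₂/t₁)
S_s = 0.022×5.3/(1+1.01)×log₁₀(30.6/4.2)
    = 0.05801 × 0.8625 = 0.05003 m

S_s ≈ 50 mm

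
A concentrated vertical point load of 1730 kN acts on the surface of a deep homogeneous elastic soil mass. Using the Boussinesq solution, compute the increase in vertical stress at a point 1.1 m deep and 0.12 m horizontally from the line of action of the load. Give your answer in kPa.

Δσ_z ≈ 663 kPa

Boussinesq vertical stress below a point load on an elastic half-space:
Δσ_z = 3P/(2πz²) · [1 + (r/z)²]^(−5/2)
r/z = 0.12/1.1 = 0.10909; [1+(r/z)²]^(−5/2) = 0.97086.
Δσ_z = 3×1730/(2π×1.1²) × 0.97086 = 682.66 × 0.97086 = 662.8 kPa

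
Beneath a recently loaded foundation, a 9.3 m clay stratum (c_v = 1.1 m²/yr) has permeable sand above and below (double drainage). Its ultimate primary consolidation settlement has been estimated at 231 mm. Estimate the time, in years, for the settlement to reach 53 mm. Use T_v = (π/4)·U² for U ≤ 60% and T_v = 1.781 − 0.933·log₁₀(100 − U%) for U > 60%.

t ≈ 0.813 years

Drainage path length: H_d = H/2 = 4.65 m (double drainage).
U = S(t)/S_ult = 53/231 = 0.2294.
U ≤ 60%: T_v = (π/4)·U² = (π/4)×0.22944² = 0.041344.
t = T_v·H_d²/c_v = 0.041344×4.65²/1.1 = 0.8127 years.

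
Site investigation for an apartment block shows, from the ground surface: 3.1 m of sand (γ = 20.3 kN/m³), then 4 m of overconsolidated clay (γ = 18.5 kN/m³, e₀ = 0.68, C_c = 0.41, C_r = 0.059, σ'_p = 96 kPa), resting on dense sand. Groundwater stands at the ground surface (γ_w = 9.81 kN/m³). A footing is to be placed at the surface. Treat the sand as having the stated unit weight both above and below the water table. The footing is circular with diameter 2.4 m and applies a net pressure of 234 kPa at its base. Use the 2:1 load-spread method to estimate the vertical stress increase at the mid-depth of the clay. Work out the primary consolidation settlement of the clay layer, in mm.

S_c ≈ 23.9 mm

Mid-depth of clay below the ground surface: z = 3.1 + 4/2 = 5.1 m.
Total vertical stress at mid-clay: σ_v = 20.3×3.1 + 18.5×2 = 99.93 kPa.
Pore pressure: u = 9.81×(5.1 − 0) = 50.031 kPa.
Initial effective stress: σ'_0 = σ_v − u = 99.93 − 50.031 = 49.899 kPa.
Stress increase at mid-clay by the 2:1 spreading method:
Δσ ≈ qD²/(D+z)² = 234×2.4²/(2.4+5.1)² = 23.962 kPa
Final effective stress: σ'_f = 49.899 + 23.962 = 73.861 kPa.
σ'_f = 73.861 ≤ σ'_p = 96 kPa, so the clay remains overconsolidated and only the recompression index applies:
S_c = C_r·H/(1+e₀)·log₁₀(σ'_f/σ'_0) = 0.059×4/1.68×log₁₀(73.861/49.899)
    = 0.14048 × 0.17032 = 0.02393 m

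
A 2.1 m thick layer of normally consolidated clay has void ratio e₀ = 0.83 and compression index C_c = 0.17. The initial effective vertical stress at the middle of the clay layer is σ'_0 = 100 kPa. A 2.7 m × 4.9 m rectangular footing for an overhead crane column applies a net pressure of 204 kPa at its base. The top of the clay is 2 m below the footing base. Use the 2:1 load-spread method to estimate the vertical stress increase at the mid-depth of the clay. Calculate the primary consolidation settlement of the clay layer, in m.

Mid-depth of clay below the footing base: z = 2 + 2.1/2 = 3.05 m.
Stress increase at mid-clay by the 2:1 spreading method:
Δσ = qBL/((B+z)(L+z)) = 204×2.7×4.9/((2.7+3.05)(4.9+3.05)) = 59.041 kPa
Final effective stress: σ'_f = σ'_0 + Δσ = 100 + 59.041 = 159.04 kPa.
Normally consolidated clay, so the full stress increment lies on the virgin compression line:
S_c = C_c·H/(1+e₀)·log₁₀(σ'_f/σ'_0) = 0.17×2.1/(1+0.83)×log₁₀(159.04/100)
    = 0.19508 × 0.20151 = 0.03931 m

S_c ≈ 0.0393 m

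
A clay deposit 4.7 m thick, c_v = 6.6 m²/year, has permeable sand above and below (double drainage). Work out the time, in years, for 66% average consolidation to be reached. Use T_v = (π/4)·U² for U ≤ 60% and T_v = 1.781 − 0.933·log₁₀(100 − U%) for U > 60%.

Drainage path length: H_d = H/2 = 2.35 m (double drainage).
U > 60%: T_v = 1.781 − 0.933·log₁₀(100 − 66) = 0.35213.
t = T_v·H_d²/c_v = 0.35213×2.35²/6.6 = 0.2946 years.

t ≈ 0.295 years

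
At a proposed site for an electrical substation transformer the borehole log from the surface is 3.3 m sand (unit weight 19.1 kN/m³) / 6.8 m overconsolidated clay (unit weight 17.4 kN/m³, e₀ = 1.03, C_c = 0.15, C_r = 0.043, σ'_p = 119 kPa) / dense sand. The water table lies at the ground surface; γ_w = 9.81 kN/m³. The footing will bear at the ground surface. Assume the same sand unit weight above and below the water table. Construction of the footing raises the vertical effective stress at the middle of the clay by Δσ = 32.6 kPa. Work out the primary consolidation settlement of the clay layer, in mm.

S_c ≈ 28.5 mm

Mid-depth of clay below the ground surface: z = 3.3 + 6.8/2 = 6.7 m.
Total vertical stress at mid-clay: σ_v = 19.1×3.3 + 17.4×3.4 = 122.19 kPa.
Pore pressure: u = 9.81×(6.7 − 0) = 65.727 kPa.
Initial effective stress: σ'_0 = σ_v − u = 122.19 − 65.727 = 56.463 kPa.
Final effective stress: σ'_f = 56.463 + 32.6 = 89.063 kPa.
σ'_f = 89.063 ≤ σ'_p = 119 kPa, so the clay remains overconsolidated and only the recompression index applies:
S_c = C_r·H/(1+e₀)·log₁₀(σ'_f/σ'_0) = 0.043×6.8/2.03×log₁₀(89.063/56.463)
    = 0.14404 × 0.19793 = 0.02851 m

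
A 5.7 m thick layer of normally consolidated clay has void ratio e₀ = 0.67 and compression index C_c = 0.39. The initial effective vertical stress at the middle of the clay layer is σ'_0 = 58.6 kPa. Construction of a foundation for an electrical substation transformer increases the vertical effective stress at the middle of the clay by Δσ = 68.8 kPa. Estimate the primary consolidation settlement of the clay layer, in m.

S_c ≈ 0.449 m

Final effective stress: σ'_f = σ'_0 + Δσ = 58.6 + 68.8 = 127.4 kPa.
Normally consolidated clay, so the full stress increment lies on the virgin compression line:
S_c = C_c·H/(1+e₀)·log₁₀(σ'_f/σ'_0) = 0.39×5.7/(1+0.67)×log₁₀(127.4/58.6)
    = 1.3311 × 0.33727 = 0.4489 m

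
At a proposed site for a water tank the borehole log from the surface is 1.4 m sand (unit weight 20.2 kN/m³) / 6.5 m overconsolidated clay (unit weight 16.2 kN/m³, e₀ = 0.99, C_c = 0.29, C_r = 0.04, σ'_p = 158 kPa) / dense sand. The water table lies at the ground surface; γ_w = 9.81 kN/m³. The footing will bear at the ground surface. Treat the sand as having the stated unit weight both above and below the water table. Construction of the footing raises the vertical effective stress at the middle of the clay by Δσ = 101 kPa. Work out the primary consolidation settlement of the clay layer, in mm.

Mid-depth of clay below the ground surface: z = 1.4 + 6.5/2 = 4.65 m.
Total vertical stress at mid-clay: σ_v = 20.2×1.4 + 16.2×3.25 = 80.93 kPa.
Pore pressure: u = 9.81×(4.65 − 0) = 45.617 kPa.
Initial effective stress: σ'_0 = σ_v − u = 80.93 − 45.617 = 35.313 kPa.
Final effective stress: σ'_f = 35.313 + 101 = 136.31 kPa.
σ'_f = 136.31 ≤ σ'_p = 158 kPa, so the clay remains overconsolidated and only the recompression index applies:
S_c = C_r·H/(1+e₀)·log₁₀(σ'_f/σ'_0) = 0.04×6.5/1.99×log₁₀(136.31/35.313)
    = 0.13065 × 0.58659 = 0.07664 m

S_c ≈ 76.6 mm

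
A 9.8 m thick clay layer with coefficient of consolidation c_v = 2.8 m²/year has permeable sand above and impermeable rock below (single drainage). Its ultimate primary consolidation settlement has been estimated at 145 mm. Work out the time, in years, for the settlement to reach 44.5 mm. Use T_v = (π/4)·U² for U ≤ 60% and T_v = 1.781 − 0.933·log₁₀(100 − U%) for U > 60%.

Drainage path length: H_d = H = 9.8 m (single drainage).
U = S(t)/S_ult = 44.5/145 = 0.3069.
U ≤ 60%: T_v = (π/4)·U² = (π/4)×0.3069² = 0.073973.
t = T_v·H_d²/c_v = 0.073973×9.8²/2.8 = 2.537 years.

t ≈ 2.54 years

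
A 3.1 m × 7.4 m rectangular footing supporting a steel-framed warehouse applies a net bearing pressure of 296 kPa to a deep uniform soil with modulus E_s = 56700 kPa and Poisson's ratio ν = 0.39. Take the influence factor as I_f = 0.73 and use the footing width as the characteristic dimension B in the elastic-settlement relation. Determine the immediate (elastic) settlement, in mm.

S_e ≈ 10 mm

Immediate (elastic) settlement: S_e = q·B·(1−ν²)/E_s · I_f.
S_e = 296 × 3.1 × (1 − 0.39²) / 56700 × 0.73
    = 296 × 3.1 × 0.8479 / 56700 × 0.73
    = 0.01002 m = 10.02 mm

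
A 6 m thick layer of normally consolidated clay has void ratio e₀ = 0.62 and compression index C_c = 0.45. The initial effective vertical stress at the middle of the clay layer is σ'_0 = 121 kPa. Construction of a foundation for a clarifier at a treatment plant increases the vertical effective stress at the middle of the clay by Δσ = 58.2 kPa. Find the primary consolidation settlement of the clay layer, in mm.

S_c ≈ 284 mm

Final effective stress: σ'_f = σ'_0 + Δσ = 121 + 58.2 = 179.2 kPa.
Normally consolidated clay, so the full stress increment lies on the virgin compression line:
S_c = C_c·H/(1+e₀)·log₁₀(σ'_f/σ'_0) = 0.45×6/(1+0.62)×log₁₀(179.2/121)
    = 1.6667 × 0.17055 = 0.2843 m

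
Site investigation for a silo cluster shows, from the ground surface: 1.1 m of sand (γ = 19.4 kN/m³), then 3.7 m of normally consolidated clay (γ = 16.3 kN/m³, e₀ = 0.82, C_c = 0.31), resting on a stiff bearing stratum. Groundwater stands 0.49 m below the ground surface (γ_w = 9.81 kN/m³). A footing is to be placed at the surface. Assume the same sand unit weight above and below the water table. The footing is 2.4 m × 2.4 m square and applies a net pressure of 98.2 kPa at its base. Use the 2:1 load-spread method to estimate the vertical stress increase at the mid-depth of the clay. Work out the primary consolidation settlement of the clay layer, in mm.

Mid-depth of clay below the ground surface: z = 1.1 + 3.7/2 = 2.95 m.
Total vertical stress at mid-clay: σ_v = 19.4×1.1 + 16.3×1.85 = 51.495 kPa.
Pore pressure: u = 9.81×(2.95 − 0.49) = 24.133 kPa.
Initial effective stress: σ'_0 = σ_v − u = 51.495 − 24.133 = 27.362 kPa.
Stress increase at mid-clay by the 2:1 spreading method:
Δσ = qBL/((B+z)(L+z)) = 98.2×2.4×2.4/((2.4+2.95)(2.4+2.95)) = 19.762 kPa
Final effective stress: σ'_f = σ'_0 + Δσ = 27.362 + 19.762 = 47.124 kPa.
Normally consolidated clay, so the full stress increment lies on the virgin compression line:
S_c = C_c·H/(1+e₀)·log₁₀(σ'_f/σ'_0) = 0.31×3.7/(1+0.82)×log₁₀(47.124/27.362)
    = 0.63022 × 0.23609 = 0.1488 m

S_c ≈ 149 mm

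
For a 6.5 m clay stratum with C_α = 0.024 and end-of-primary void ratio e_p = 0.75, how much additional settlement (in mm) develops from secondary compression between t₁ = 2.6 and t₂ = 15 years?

Secondary compression: S_s = C_α·H/(1+e_p)·log₁₀(t₂/t₁)
S_s = 0.024×6.5/(1+0.75)×log₁₀(15/2.6)
    = 0.08914 × 0.7611 = 0.06785 m

S_s ≈ 67.8 mm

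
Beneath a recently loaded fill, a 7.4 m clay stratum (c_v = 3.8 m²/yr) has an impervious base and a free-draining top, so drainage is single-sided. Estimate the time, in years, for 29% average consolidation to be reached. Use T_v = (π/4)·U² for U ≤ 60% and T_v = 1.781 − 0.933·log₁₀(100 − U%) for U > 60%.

Drainage path length: H_d = H = 7.4 m (single drainage).
U ≤ 60%: T_v = (π/4)·U² = (π/4)×0.29² = 0.066052.
t = T_v·H_d²/c_v = 0.066052×7.4²/3.8 = 0.9518 years.

t ≈ 0.952 years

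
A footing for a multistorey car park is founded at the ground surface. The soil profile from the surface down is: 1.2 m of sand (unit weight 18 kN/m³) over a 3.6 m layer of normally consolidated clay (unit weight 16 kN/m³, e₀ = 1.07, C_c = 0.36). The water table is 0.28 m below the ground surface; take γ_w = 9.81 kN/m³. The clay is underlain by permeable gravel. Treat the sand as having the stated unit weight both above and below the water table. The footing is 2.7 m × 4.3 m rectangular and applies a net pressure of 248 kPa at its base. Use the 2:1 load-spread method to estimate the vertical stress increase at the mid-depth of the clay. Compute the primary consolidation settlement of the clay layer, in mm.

S_c ≈ 371 mm

Mid-depth of clay below the ground surface: z = 1.2 + 3.6/2 = 3 m.
Total vertical stress at mid-clay: σ_v = 18×1.2 + 16×1.8 = 50.4 kPa.
Pore pressure: u = 9.81×(3 − 0.28) = 26.683 kPa.
Initial effective stress: σ'_0 = σ_v − u = 50.4 − 26.683 = 23.717 kPa.
Stress increase at mid-clay by the 2:1 spreading method:
Δσ = qBL/((B+z)(L+z)) = 248×2.7×4.3/((2.7+3)(4.3+3)) = 69.197 kPa
Final effective stress: σ'_f = σ'_0 + Δσ = 23.717 + 69.197 = 92.914 kPa.
Normally consolidated clay, so the full stress increment lies on the virgin compression line:
S_c = C_c·H/(1+e₀)·log₁₀(σ'_f/σ'_0) = 0.36×3.6/(1+1.07)×log₁₀(92.914/23.717)
    = 0.62609 × 0.59302 = 0.3713 m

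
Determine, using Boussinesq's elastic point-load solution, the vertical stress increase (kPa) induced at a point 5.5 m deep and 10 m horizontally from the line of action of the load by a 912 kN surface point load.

Boussinesq vertical stress below a point load on an elastic half-space:
Δσ_z = 3P/(2πz²) · [1 + (r/z)²]^(−5/2)
r/z = 10/5.5 = 1.8182; [1+(r/z)²]^(−5/2) = 0.025994.
Δσ_z = 3×912/(2π×5.5²) × 0.025994 = 14.395 × 0.025994 = 0.3742 kPa

Δσ_z ≈ 0.374 kPa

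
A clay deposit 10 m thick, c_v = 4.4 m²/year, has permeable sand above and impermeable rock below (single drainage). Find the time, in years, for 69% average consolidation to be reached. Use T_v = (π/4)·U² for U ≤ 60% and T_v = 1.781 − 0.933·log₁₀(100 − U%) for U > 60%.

Drainage path length: H_d = H = 10 m (single drainage).
U > 60%: T_v = 1.781 − 0.933·log₁₀(100 − 69) = 0.38956.
t = T_v·H_d²/c_v = 0.38956×10²/4.4 = 8.854 years.

t ≈ 8.85 years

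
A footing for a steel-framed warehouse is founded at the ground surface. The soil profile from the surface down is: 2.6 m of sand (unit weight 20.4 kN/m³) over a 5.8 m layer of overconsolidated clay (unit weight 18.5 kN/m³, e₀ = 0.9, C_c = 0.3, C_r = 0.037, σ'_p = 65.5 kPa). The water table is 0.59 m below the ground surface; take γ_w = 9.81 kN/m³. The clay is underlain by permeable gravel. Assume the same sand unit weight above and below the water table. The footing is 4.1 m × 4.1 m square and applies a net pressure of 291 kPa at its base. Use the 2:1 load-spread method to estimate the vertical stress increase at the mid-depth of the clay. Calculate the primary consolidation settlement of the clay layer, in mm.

Mid-depth of clay below the ground surface: z = 2.6 + 5.8/2 = 5.5 m.
Total vertical stress at mid-clay: σ_v = 20.4×2.6 + 18.5×2.9 = 106.69 kPa.
Pore pressure: u = 9.81×(5.5 − 0.59) = 48.167 kPa.
Initial effective stress: σ'_0 = σ_v − u = 106.69 − 48.167 = 58.523 kPa.
Stress increase at mid-clay by the 2:1 spreading method:
Δσ = qBL/((B+z)(L+z)) = 291×4.1×4.1/((4.1+5.5)(4.1+5.5)) = 53.078 kPa
Final effective stress: σ'_f = 58.523 + 53.078 = 111.6 kPa.
σ'_f = 111.6 > σ'_p = 65.5 kPa, so the stress path crosses the preconsolidation pressure — recompression up to σ'_p, then virgin compression beyond:
S_c = H/(1+e₀)·[C_r·log₁₀(σ'_p/σ'_0) + C_c·log₁₀(σ'_f/σ'_p)]
    = 5.8/1.9 × [0.037×log₁₀(65.5/58.523) + 0.3×log₁₀(111.6/65.5)]
    = 3.0526 × [0.0018098 + 0.069427] = 0.2175 m

S_c ≈ 217 mm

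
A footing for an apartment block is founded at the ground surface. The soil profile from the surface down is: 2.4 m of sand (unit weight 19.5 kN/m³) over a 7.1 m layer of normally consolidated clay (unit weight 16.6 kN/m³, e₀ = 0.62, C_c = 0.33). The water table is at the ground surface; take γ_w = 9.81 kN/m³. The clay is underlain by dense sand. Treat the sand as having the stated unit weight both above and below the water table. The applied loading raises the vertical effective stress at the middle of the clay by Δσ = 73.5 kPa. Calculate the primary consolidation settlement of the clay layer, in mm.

S_c ≈ 588 mm

Mid-depth of clay below the ground surface: z = 2.4 + 7.1/2 = 5.95 m.
Total vertical stress at mid-clay: σ_v = 19.5×2.4 + 16.6×3.55 = 105.73 kPa.
Pore pressure: u = 9.81×(5.95 − 0) = 58.37 kPa.
Initial effective stress: σ'_0 = σ_v − u = 105.73 − 58.37 = 47.36 kPa.
Final effective stress: σ'_f = σ'_0 + Δσ = 47.36 + 73.5 = 120.86 kPa.
Normally consolidated clay, so the full stress increment lies on the virgin compression line:
S_c = C_c·H/(1+e₀)·log₁₀(σ'_f/σ'_0) = 0.33×7.1/(1+0.62)×log₁₀(120.86/47.36)
    = 1.4463 × 0.40687 = 0.5885 m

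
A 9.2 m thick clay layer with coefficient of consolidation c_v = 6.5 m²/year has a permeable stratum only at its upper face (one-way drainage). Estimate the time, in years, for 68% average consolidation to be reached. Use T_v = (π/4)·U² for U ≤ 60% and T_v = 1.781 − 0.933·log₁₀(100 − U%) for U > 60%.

t ≈ 4.91 years

Drainage path length: H_d = H = 9.2 m (single drainage).
U > 60%: T_v = 1.781 − 0.933·log₁₀(100 − 68) = 0.3767.
t = T_v·H_d²/c_v = 0.3767×9.2²/6.5 = 4.905 years.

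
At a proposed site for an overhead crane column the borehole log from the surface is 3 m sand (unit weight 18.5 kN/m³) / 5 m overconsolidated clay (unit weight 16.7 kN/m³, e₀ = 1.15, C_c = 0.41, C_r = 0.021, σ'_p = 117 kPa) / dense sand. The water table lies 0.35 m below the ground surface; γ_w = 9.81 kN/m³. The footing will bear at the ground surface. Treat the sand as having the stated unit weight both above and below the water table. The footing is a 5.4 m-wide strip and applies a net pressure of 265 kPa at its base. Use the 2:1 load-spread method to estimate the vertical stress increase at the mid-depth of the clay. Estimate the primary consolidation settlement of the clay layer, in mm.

S_c ≈ 193 mm

Mid-depth of clay below the ground surface: z = 3 + 5/2 = 5.5 m.
Total vertical stress at mid-clay: σ_v = 18.5×3 + 16.7×2.5 = 97.25 kPa.
Pore pressure: u = 9.81×(5.5 − 0.35) = 50.522 kPa.
Initial effective stress: σ'_0 = σ_v − u = 97.25 − 50.522 = 46.728 kPa.
Stress increase at mid-clay by the 2:1 spreading method:
Δσ = qB/(B+z) = 265×5.4/(5.4+5.5) = 131.28 kPa
Final effective stress: σ'_f = 46.728 + 131.28 = 178.01 kPa.
σ'_f = 178.01 > σ'_p = 117 kPa, so the stress path crosses the preconsolidation pressure — recompression up to σ'_p, then virgin compression beyond:
S_c = H/(1+e₀)·[C_r·log₁₀(σ'_p/σ'_0) + C_c·log₁₀(σ'_f/σ'_p)]
    = 5/2.15 × [0.021×log₁₀(117/46.728) + 0.41×log₁₀(178.01/117)]
    = 2.3256 × [0.0083708 + 0.074726] = 0.1932 m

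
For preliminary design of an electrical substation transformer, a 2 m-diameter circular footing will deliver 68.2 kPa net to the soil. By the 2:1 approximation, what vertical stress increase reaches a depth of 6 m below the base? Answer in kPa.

Δσ_z ≈ 4.26 kPa

By the 2:1 method the load spreads at 1 horizontal : 2 vertical, so at depth z the loaded area has grown by z in each plan dimension:
Δσ ≈ qD²/(D+z)² = 68.2×2²/(2+6)² = 4.2625 kPa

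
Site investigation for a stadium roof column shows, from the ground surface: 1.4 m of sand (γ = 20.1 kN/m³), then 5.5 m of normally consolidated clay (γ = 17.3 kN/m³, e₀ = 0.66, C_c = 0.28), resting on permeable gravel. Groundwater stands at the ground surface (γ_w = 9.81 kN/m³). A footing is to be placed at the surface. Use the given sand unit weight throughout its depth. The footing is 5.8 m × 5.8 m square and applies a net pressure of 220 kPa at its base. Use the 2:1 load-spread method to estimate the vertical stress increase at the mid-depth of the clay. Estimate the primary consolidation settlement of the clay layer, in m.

S_c ≈ 0.46 m

Mid-depth of clay below the ground surface: z = 1.4 + 5.5/2 = 4.15 m.
Total vertical stress at mid-clay: σ_v = 20.1×1.4 + 17.3×2.75 = 75.715 kPa.
Pore pressure: u = 9.81×(4.15 − 0) = 40.712 kPa.
Initial effective stress: σ'_0 = σ_v − u = 75.715 − 40.712 = 35.003 kPa.
Stress increase at mid-clay by the 2:1 spreading method:
Δσ = qBL/((B+z)(L+z)) = 220×5.8×5.8/((5.8+4.15)(5.8+4.15)) = 74.754 kPa
Final effective stress: σ'_f = σ'_0 + Δσ = 35.003 + 74.754 = 109.76 kPa.
Normally consolidated clay, so the full stress increment lies on the virgin compression line:
S_c = C_c·H/(1+e₀)·log₁₀(σ'_f/σ'_0) = 0.28×5.5/(1+0.66)×log₁₀(109.76/35.003)
    = 0.92771 × 0.49634 = 0.4605 m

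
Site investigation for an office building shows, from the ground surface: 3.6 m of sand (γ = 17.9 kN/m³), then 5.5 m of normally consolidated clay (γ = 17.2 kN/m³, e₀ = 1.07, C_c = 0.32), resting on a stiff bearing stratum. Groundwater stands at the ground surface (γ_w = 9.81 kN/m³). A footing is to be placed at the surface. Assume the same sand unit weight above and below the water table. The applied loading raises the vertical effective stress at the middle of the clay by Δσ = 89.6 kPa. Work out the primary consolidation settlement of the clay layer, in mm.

S_c ≈ 382 mm

Mid-depth of clay below the ground surface: z = 3.6 + 5.5/2 = 6.35 m.
Total vertical stress at mid-clay: σ_v = 17.9×3.6 + 17.2×2.75 = 111.74 kPa.
Pore pressure: u = 9.81×(6.35 − 0) = 62.294 kPa.
Initial effective stress: σ'_0 = σ_v − u = 111.74 − 62.294 = 49.446 kPa.
Final effective stress: σ'_f = σ'_0 + Δσ = 49.446 + 89.6 = 139.05 kPa.
Normally consolidated clay, so the full stress increment lies on the virgin compression line:
S_c = C_c·H/(1+e₀)·log₁₀(σ'_f/σ'_0) = 0.32×5.5/(1+1.07)×log₁₀(139.05/49.446)
    = 0.85024 × 0.44904 = 0.3818 m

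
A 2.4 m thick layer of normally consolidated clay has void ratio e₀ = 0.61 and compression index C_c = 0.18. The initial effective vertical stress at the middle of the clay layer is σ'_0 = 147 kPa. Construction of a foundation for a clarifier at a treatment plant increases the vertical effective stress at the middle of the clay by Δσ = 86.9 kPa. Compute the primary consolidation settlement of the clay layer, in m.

S_c ≈ 0.0541 m

Final effective stress: σ'_f = σ'_0 + Δσ = 147 + 86.9 = 233.9 kPa.
Normally consolidated clay, so the full stress increment lies on the virgin compression line:
S_c = C_c·H/(1+e₀)·log₁₀(σ'_f/σ'_0) = 0.18×2.4/(1+0.61)×log₁₀(233.9/147)
    = 0.26832 × 0.20171 = 0.05412 m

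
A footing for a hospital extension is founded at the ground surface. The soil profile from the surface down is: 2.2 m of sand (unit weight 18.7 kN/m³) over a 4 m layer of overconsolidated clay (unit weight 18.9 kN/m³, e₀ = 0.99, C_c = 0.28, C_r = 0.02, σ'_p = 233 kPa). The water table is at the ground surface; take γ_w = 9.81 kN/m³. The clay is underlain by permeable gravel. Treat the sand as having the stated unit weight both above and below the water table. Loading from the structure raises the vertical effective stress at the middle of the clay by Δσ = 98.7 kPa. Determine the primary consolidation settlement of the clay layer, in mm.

Mid-depth of clay below the ground surface: z = 2.2 + 4/2 = 4.2 m.
Total vertical stress at mid-clay: σ_v = 18.7×2.2 + 18.9×2 = 78.94 kPa.
Pore pressure: u = 9.81×(4.2 − 0) = 41.202 kPa.
Initial effective stress: σ'_0 = σ_v − u = 78.94 − 41.202 = 37.738 kPa.
Final effective stress: σ'_f = 37.738 + 98.7 = 136.44 kPa.
σ'_f = 136.44 ≤ σ'_p = 233 kPa, so the clay remains overconsolidated and only the recompression index applies:
S_c = C_r·H/(1+e₀)·log₁₀(σ'_f/σ'_0) = 0.02×4/1.99×log₁₀(136.44/37.738)
    = 0.040202 × 0.55816 = 0.02244 m

S_c ≈ 22.4 mm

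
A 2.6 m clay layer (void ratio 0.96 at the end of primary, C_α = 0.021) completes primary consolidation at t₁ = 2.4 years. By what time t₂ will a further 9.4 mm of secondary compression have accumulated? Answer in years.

t₂ ≈ 5.22 years

S_s = C_α·H/(1+e_p)·log₁₀(t₂/t₁) ⇒ log₁₀(t₂/t₁) = S_s·(1+e_p)/(C_α·H).
log₁₀(t₂/t₁) = 0.0094 × (1+0.96) / (0.021×2.6) = 0.3374
t₂ = t₁ × 10^0.3374 = 2.4 × 2.175 = 5.22 years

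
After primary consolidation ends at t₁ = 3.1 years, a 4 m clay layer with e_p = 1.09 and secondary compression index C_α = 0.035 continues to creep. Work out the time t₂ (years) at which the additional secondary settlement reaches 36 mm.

t₂ ≈ 10.7 years

S_s = C_α·H/(1+e_p)·log₁₀(t₂/t₁) ⇒ log₁₀(t₂/t₁) = S_s·(1+e_p)/(C_α·H).
log₁₀(t₂/t₁) = 0.036 × (1+1.09) / (0.035×4) = 0.5374
t₂ = t₁ × 10^0.5374 = 3.1 × 3.447 = 10.69 years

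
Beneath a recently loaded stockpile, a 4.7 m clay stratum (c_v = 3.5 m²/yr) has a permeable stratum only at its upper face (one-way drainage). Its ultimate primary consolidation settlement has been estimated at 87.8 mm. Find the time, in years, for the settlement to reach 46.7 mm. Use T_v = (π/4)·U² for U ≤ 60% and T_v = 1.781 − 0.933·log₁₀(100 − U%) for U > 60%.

Drainage path length: H_d = H = 4.7 m (single drainage).
U = S(t)/S_ult = 46.7/87.8 = 0.5319.
U ≤ 60%: T_v = (π/4)·U² = (π/4)×0.53189² = 0.2222.
t = T_v·H_d²/c_v = 0.2222×4.7²/3.5 = 1.402 years.

t ≈ 1.4 years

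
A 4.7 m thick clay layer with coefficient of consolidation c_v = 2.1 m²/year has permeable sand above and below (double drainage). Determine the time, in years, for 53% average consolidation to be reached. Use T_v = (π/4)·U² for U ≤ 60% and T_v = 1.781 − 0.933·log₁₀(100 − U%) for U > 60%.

t ≈ 0.58 years

Drainage path length: H_d = H/2 = 2.35 m (double drainage).
U ≤ 60%: T_v = (π/4)·U² = (π/4)×0.53² = 0.22062.
t = T_v·H_d²/c_v = 0.22062×2.35²/2.1 = 0.5802 years.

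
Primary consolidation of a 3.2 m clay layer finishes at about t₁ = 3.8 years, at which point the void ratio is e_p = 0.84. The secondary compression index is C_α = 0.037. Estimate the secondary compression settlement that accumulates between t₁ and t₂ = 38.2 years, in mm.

S_s ≈ 64.5 mm

Secondary compression: S_s = C_α·H/(1+e_p)·log₁₀(t₂/t₁)
S_s = 0.037×3.2/(1+0.84)×log₁₀(38.2/3.8)
    = 0.06435 × 1.002 = 0.06449 m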